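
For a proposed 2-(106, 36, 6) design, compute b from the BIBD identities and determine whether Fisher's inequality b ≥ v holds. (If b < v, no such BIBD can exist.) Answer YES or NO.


b = λv(v − 1)/(k(k − 1)) = 6·106·105/(36·35) = 66780/1260 = 53.
Compare with v = 106: b < v, so Fisher's inequality fails.

NO


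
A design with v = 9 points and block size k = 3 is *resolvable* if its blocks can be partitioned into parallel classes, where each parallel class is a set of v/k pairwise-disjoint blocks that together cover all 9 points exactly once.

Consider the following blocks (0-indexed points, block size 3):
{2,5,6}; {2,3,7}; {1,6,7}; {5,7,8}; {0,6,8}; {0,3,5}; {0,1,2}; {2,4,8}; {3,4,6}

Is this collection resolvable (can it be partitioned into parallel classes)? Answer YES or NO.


v = 9, block size k = 3, number of blocks = 9.
For resolvability, blocks must partition into parallel classes of size v/k = 3.
Total blocks must therefore be a multiple of 3: 9 = 3·3 + 0 ⇒ divisible ✓.
Consider block {2,5,6}. It intersects every other block in the collection, so no parallel class of size 3 can contain it.
Since every block must belong to some parallel class in a resolution, the collection cannot be partitioned into parallel classes.
Resolvable? NO.

NO


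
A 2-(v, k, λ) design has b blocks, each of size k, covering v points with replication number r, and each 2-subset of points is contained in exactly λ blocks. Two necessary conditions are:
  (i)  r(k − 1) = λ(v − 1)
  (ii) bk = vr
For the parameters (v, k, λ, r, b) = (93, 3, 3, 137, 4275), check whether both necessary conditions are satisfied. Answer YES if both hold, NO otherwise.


Condition (i): r(k − 1) = 137·2 = 274; λ(v − 1) = 3·92 = 276. Match? NO.
Condition (ii): bk = 4275·3 = 12825; vr = 93·137 = 12741. Match? NO.
Both conditions hold? NO.

NO


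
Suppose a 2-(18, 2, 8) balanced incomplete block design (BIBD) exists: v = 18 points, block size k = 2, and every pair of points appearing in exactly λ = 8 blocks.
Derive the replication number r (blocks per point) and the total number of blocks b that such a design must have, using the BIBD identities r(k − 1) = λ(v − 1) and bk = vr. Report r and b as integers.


Any 2-(v, k, λ) BIBD satisfies two necessary conditions:
  (i)  Each point sits in r blocks, and counting incidences through any fixed point gives r(k − 1) = λ(v − 1), so r = λ(v − 1)/(k − 1).
  (ii) Total incidences bk = vr, so b = vr/k.
Step 1: r = λ(v − 1)/(k − 1) = 8·(18 − 1)/(2 − 1) = 8·17/1 = 136/1 = 136.
Step 2: b = vr/k = 18·136/2 = 2448/2 = 1224.
Check integrality: r = 136 ∈ Z ✓, b = 1224 ∈ Z ✓.
(These identities are necessary conditions: they determine r and b for any design with these parameters, but do not by themselves prove that one exists.)

r = 136, b = 1224.


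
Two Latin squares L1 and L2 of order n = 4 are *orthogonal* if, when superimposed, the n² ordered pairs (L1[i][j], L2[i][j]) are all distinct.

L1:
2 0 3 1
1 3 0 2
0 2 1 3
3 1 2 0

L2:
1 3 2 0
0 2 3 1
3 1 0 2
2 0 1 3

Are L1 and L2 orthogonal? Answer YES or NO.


Form the n² = 16 superimposed pairs (L1[i][j], L2[i][j]), row by row (rows and columns indexed from 0):
row 0: (2,1) (0,3) (3,2) (1,0)
row 1: (1,0) (3,2) (0,3) (2,1)
row 2: (0,3) (2,1) (1,0) (3,2)
row 3: (3,2) (1,0) (2,1) (0,3)
Orthogonality requires all 16 pairs distinct.
But the pair (1,0) repeats: cell (0,3) has L1 = 1, L2 = 0, and cell (1,0) has L1 = 1, L2 = 0.
A repeated pair means some other pair never occurs (only 4 distinct pairs out of 16), so the squares are not orthogonal.
Conclusion: NO.

NO


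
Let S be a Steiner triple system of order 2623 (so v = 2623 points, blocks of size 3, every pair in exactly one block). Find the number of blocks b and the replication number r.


An STS(v) is a 2-(v, 3, 1) BIBD: block size k = 3, λ = 1.
Replication: r(k − 1) = λ(v − 1) ⇒ r·2 = 2623 − 1 = 2622 ⇒ r = 1311.
Block count: b = v(v − 1)/6 = 2623·2622/6 = 6877506/6 = 1146251.
(Check via bk = vr: 1146251·3 = 3438753 = 2623·1311 = 3438753 ✓.)

r = 1311, b = 1146251.


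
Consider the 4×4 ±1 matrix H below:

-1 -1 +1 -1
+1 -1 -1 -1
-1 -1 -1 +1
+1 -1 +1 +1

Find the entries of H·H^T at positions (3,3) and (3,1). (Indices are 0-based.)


Row 1 of H: [1, -1, -1, -1].
Row 3 of H: [1, -1, 1, 1].
(H·H^T)[3][3] = Σ_j H[3][j]·H[3][j] = (1)² + (-1)² + (1)² + (1)² = 1 + 1 + 1 + 1 = 4.
(H·H^T)[3][1] = Σ_j H[3][j]·H[1][j] = (1)·(1) + (-1)·(-1) + (1)·(-1) + (1)·(-1) = 1 + 1 + -1 + -1 = 0.
So rows 3 and 1 are orthogonal; the diagonal entry equals n = 4.

(3,3) entry = 4; (3,1) entry = 0.


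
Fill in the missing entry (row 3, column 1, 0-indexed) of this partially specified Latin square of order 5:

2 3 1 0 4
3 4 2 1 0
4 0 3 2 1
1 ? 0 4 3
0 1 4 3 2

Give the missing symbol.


Row 3 contains symbols [0, 1, 3, 4] — missing [2].
Column 1 contains symbols [0, 1, 3, 4] — missing [2].
The missing symbol must appear in both missing sets; intersection = [2].
Therefore the hidden value is 2.

Missing value = 2.


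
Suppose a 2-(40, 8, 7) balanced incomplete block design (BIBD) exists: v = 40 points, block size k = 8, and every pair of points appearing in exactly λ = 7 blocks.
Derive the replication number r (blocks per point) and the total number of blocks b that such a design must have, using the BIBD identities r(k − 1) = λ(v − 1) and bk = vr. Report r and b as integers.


Any 2-(v, k, λ) BIBD satisfies two necessary conditions:
  (i)  Each point sits in r blocks, and counting incidences through any fixed point gives r(k − 1) = λ(v − 1), so r = λ(v − 1)/(k − 1).
  (ii) Total incidences bk = vr, so b = vr/k.
Step 1: r = λ(v − 1)/(k − 1) = 7·(40 − 1)/(8 − 1) = 7·39/7 = 273/7 = 39.
Step 2: b = vr/k = 40·39/8 = 1560/8 = 195.
Check integrality: r = 39 ∈ Z ✓, b = 195 ∈ Z ✓.
(These identities are necessary conditions: they determine r and b for any design with these parameters, but do not by themselves prove that one exists.)

r = 39, b = 195.


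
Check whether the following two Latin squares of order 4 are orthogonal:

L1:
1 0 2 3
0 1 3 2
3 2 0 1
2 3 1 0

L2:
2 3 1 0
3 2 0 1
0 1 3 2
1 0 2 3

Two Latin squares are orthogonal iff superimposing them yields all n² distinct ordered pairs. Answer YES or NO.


Form the n² = 16 superimposed pairs (L1[i][j], L2[i][j]), row by row (rows and columns indexed from 0):
row 0: (1,2) (0,3) (2,1) (3,0)
row 1: (0,3) (1,2) (3,0) (2,1)
row 2: (3,0) (2,1) (0,3) (1,2)
row 3: (2,1) (3,0) (1,2) (0,3)
Orthogonality requires all 16 pairs distinct.
But the pair (0,3) repeats: cell (0,1) has L1 = 0, L2 = 3, and cell (1,0) has L1 = 0, L2 = 3.
A repeated pair means some other pair never occurs (only 4 distinct pairs out of 16), so the squares are not orthogonal.
Conclusion: NO.

NO


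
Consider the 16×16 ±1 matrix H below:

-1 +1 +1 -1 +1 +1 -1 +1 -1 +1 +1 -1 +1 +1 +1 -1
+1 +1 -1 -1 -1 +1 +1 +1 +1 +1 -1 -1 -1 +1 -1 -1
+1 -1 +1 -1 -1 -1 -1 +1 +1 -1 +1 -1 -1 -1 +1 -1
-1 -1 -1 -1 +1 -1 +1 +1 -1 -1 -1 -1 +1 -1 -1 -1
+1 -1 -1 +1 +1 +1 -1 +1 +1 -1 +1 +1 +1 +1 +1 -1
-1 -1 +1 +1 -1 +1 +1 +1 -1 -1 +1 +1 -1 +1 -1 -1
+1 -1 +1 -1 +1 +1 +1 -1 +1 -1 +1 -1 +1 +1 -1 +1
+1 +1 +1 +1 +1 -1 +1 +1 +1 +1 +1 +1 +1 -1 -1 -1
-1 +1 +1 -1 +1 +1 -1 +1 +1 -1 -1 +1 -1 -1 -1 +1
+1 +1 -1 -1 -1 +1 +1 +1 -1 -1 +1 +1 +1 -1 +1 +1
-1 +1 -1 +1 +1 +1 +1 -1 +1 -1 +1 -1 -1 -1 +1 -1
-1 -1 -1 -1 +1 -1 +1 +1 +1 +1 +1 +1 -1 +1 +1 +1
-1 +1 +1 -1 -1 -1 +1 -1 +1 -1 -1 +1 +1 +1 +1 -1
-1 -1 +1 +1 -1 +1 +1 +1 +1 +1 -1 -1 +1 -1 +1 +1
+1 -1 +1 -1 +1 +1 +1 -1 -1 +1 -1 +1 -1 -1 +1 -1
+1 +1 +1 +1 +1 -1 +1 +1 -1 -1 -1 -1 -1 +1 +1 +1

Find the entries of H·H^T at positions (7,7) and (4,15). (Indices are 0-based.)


Row 4 of H: [1, -1, -1, 1, 1, 1, -1, 1, 1, -1, 1, 1, 1, 1, 1, -1].
Row 7 of H: [1, 1, 1, 1, 1, -1, 1, 1, 1, 1, 1, 1, 1, -1, -1, -1].
Row 15 of H: [1, 1, 1, 1, 1, -1, 1, 1, -1, -1, -1, -1, -1, 1, 1, 1].
(H·H^T)[7][7] = Σ_j H[7][j]·H[7][j] = (1)² + (1)² + (1)² + (1)² + (1)² + (-1)² + (1)² + (1)² + (1)² + (1)² + (1)² + (1)² + (1)² + (-1)² + (-1)² + (-1)² = 1 + 1 + 1 + 1 + 1 + 1 + 1 + 1 + 1 + 1 + 1 + 1 + 1 + 1 + 1 + 1 = 16.
(H·H^T)[4][15] = Σ_j H[4][j]·H[15][j] = (1)·(1) + (-1)·(1) + (-1)·(1) + (1)·(1) + (1)·(1) + (1)·(-1) + (-1)·(1) + (1)·(1) + (1)·(-1) + (-1)·(-1) + (1)·(-1) + (1)·(-1) + (1)·(-1) + (1)·(1) + (1)·(1) + (-1)·(1) = 1 + -1 + -1 + 1 + 1 + -1 + -1 + 1 + -1 + 1 + -1 + -1 + -1 + 1 + 1 + -1 = -2.
Rows 4 and 15 are not orthogonal (dot product = -2 ≠ 0), so H is not a Hadamard matrix.

(7,7) entry = 16; (4,15) entry = -2.


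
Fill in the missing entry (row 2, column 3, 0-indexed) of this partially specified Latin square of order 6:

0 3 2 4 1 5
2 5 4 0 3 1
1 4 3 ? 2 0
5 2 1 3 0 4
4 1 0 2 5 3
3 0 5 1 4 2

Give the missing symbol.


Row 2 contains symbols [0, 1, 2, 3, 4] — missing [5].
Column 3 contains symbols [0, 1, 2, 3, 4] — missing [5].
The missing symbol must appear in both missing sets; intersection = [5].
Therefore the hidden value is 5.

Missing value = 5.


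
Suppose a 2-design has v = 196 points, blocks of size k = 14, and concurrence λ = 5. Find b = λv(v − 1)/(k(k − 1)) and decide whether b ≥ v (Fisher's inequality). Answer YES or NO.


b = λv(v − 1)/(k(k − 1)) = 5·196·195/(14·13) = 191100/182 = 1050.
Compare with v = 196: b ≥ v, so Fisher's inequality holds.

YES


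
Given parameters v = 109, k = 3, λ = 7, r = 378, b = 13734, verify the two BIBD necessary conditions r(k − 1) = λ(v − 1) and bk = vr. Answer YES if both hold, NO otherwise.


Condition (i): r(k − 1) = 378·2 = 756; λ(v − 1) = 7·108 = 756. Match? YES.
Condition (ii): bk = 13734·3 = 41202; vr = 109·378 = 41202. Match? YES.
Both conditions hold? YES.

YES


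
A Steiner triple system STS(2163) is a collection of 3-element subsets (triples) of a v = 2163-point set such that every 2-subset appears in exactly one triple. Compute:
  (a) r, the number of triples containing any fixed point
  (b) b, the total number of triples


An STS(v) is a 2-(v, 3, 1) BIBD: block size k = 3, λ = 1.
Replication: r(k − 1) = λ(v − 1) ⇒ r·2 = 2163 − 1 = 2162 ⇒ r = 1081.
Block count: b = v(v − 1)/6 = 2163·2162/6 = 4676406/6 = 779401.
(Check via bk = vr: 779401·3 = 2338203 = 2163·1081 = 2338203 ✓.)

r = 1081, b = 779401.


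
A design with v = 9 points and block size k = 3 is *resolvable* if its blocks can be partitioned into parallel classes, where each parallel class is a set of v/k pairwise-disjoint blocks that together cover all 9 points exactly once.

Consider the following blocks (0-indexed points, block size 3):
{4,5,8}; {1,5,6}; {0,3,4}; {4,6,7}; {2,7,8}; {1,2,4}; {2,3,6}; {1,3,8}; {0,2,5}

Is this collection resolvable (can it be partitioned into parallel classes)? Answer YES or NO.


v = 9, block size k = 3, number of blocks = 9.
For resolvability, blocks must partition into parallel classes of size v/k = 3.
Total blocks must therefore be a multiple of 3: 9 = 3·3 + 0 ⇒ divisible ✓.
Consider block {4,5,8}. The only other block(s) in the collection disjoint from it are {2,3,6} — just 1 block(s). Any parallel class containing {4,5,8} would need 2 other blocks each disjoint from it, so no parallel class of size 3 can contain {4,5,8}.
Since every block must belong to some parallel class in a resolution, the collection cannot be partitioned into parallel classes.
Resolvable? NO.

NO


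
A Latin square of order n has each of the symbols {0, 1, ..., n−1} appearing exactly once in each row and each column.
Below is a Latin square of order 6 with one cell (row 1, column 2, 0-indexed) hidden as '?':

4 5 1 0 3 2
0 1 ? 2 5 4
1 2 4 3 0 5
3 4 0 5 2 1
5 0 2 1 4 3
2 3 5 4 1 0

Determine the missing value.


Row 1 contains symbols [0, 1, 2, 4, 5] — missing [3].
Column 2 contains symbols [0, 1, 2, 4, 5] — missing [3].
The missing symbol must appear in both missing sets; intersection = [3].
Therefore the hidden value is 3.

Missing value = 3.


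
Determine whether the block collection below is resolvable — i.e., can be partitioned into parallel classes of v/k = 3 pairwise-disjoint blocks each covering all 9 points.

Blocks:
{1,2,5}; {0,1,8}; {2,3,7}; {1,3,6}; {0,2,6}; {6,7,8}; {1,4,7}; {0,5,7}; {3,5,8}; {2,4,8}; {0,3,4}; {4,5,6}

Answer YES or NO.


v = 9, block size k = 3, number of blocks = 12.
For resolvability, blocks must partition into parallel classes of size v/k = 3.
Total blocks must therefore be a multiple of 3: 12 = 3·4 + 0 ⇒ divisible ✓.
Greedy packing gives 4 candidate class(es). Each should be a full parallel class (size 3, covers all 9 points).
  Class 1 (3 blocks): {1,2,5}; {6,7,8}; {0,3,4}. Points covered: [0, 1, 2, 3, 4, 5, 6, 7, 8].
  Class 2 (3 blocks): {0,1,8}; {2,3,7}; {4,5,6}. Points covered: [0, 1, 2, 3, 4, 5, 6, 7, 8].
  Class 3 (3 blocks): {1,3,6}; {0,5,7}; {2,4,8}. Points covered: [0, 1, 2, 3, 4, 5, 6, 7, 8].
  Class 4 (3 blocks): {0,2,6}; {1,4,7}; {3,5,8}. Points covered: [0, 1, 2, 3, 4, 5, 6, 7, 8].
All classes full (size 3)? YES. All classes cover every point? YES.
Resolvable? YES.

YES


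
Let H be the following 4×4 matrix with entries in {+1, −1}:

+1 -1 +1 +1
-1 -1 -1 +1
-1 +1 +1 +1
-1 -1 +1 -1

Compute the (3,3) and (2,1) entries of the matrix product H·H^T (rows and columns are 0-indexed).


Row 1 of H: [-1, -1, -1, 1].
Row 2 of H: [-1, 1, 1, 1].
Row 3 of H: [-1, -1, 1, -1].
(H·H^T)[3][3] = Σ_j H[3][j]·H[3][j] = (-1)² + (-1)² + (1)² + (-1)² = 1 + 1 + 1 + 1 = 4.
(H·H^T)[2][1] = Σ_j H[2][j]·H[1][j] = (-1)·(-1) + (1)·(-1) + (1)·(-1) + (1)·(1) = 1 + -1 + -1 + 1 = 0.
So rows 2 and 1 are orthogonal; the diagonal entry equals n = 4.

(3,3) entry = 4; (2,1) entry = 0.


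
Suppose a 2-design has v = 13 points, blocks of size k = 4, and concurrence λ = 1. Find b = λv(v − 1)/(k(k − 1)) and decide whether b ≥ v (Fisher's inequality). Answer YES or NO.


b = λv(v − 1)/(k(k − 1)) = 1·13·12/(4·3) = 156/12 = 13.
Compare with v = 13: b ≥ v, so Fisher's inequality holds.

YES


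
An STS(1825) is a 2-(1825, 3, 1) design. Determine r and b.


An STS(v) is a 2-(v, 3, 1) BIBD: block size k = 3, λ = 1.
Replication: r(k − 1) = λ(v − 1) ⇒ r·2 = 1825 − 1 = 1824 ⇒ r = 912.
Block count: b = v(v − 1)/6 = 1825·1824/6 = 3328800/6 = 554800.

r = 912, b = 554800.


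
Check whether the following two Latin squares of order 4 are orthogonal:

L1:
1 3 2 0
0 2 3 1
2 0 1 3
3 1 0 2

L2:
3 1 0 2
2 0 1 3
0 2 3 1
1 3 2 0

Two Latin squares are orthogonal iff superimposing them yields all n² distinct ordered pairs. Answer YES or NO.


Form the n² = 16 superimposed pairs (L1[i][j], L2[i][j]), row by row (rows and columns indexed from 0):
row 0: (1,3) (3,1) (2,0) (0,2)
row 1: (0,2) (2,0) (3,1) (1,3)
row 2: (2,0) (0,2) (1,3) (3,1)
row 3: (3,1) (1,3) (0,2) (2,0)
Orthogonality requires all 16 pairs distinct.
But the pair (0,2) repeats: cell (0,3) has L1 = 0, L2 = 2, and cell (1,0) has L1 = 0, L2 = 2.
A repeated pair means some other pair never occurs (only 4 distinct pairs out of 16), so the squares are not orthogonal.
Conclusion: NO.

NO


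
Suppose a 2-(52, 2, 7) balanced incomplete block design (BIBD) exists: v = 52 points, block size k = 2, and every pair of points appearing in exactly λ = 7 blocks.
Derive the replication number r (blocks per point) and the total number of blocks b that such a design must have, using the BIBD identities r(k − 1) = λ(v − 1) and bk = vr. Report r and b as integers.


Any 2-(v, k, λ) BIBD satisfies two necessary conditions:
  (i)  Each point sits in r blocks, and counting incidences through any fixed point gives r(k − 1) = λ(v − 1), so r = λ(v − 1)/(k − 1).
  (ii) Total incidences bk = vr, so b = vr/k.
Step 1: r = λ(v − 1)/(k − 1) = 7·(52 − 1)/(2 − 1) = 7·51/1 = 357/1 = 357.
Step 2: b = vr/k = 52·357/2 = 18564/2 = 9282.
Check integrality: r = 357 ∈ Z ✓, b = 9282 ∈ Z ✓.
(These identities are necessary conditions: they determine r and b for any design with these parameters, but do not by themselves prove that one exists.)

r = 357, b = 9282.


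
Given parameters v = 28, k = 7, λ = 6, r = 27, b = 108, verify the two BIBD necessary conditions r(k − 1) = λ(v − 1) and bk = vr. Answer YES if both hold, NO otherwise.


Condition (i): r(k − 1) = 27·6 = 162; λ(v − 1) = 6·27 = 162. Match? YES.
Condition (ii): bk = 108·7 = 756; vr = 28·27 = 756. Match? YES.
Both conditions hold? YES.

YES


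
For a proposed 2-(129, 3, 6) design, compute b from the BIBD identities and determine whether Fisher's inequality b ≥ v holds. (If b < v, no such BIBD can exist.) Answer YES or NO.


r = λ(v − 1)/(k − 1) = 6·128/2 = 384.
b = vr/k = 129·384/3 = 16512.
Fisher's inequality: b ≥ v ⇔ 16512 ≥ 129? YES.

YES


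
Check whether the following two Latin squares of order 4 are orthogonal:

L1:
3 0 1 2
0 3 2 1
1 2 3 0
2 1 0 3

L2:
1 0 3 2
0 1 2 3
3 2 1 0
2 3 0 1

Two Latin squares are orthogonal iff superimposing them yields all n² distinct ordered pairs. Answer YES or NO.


Form the n² = 16 superimposed pairs (L1[i][j], L2[i][j]), row by row (rows and columns indexed from 0):
row 0: (3,1) (0,0) (1,3) (2,2)
row 1: (0,0) (3,1) (2,2) (1,3)
row 2: (1,3) (2,2) (3,1) (0,0)
row 3: (2,2) (1,3) (0,0) (3,1)
Orthogonality requires all 16 pairs distinct.
But the pair (0,0) repeats: cell (0,1) has L1 = 0, L2 = 0, and cell (1,0) has L1 = 0, L2 = 0.
A repeated pair means some other pair never occurs (only 4 distinct pairs out of 16), so the squares are not orthogonal.
Conclusion: NO.

NO


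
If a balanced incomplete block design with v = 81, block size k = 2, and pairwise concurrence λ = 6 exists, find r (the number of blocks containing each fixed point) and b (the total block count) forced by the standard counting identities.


Any 2-(v, k, λ) BIBD satisfies two necessary conditions:
  (i)  Each point sits in r blocks, and counting incidences through any fixed point gives r(k − 1) = λ(v − 1), so r = λ(v − 1)/(k − 1).
  (ii) Total incidences bk = vr, so b = vr/k.
Step 1: r = λ(v − 1)/(k − 1) = 6·(81 − 1)/(2 − 1) = 6·80/1 = 480/1 = 480.
Step 2: b = vr/k = 81·480/2 = 38880/2 = 19440.
Check integrality: r = 480 ∈ Z ✓, b = 19440 ∈ Z ✓.
(These identities are necessary conditions: they determine r and b for any design with these parameters, but do not by themselves prove that one exists.)

r = 480, b = 19440.


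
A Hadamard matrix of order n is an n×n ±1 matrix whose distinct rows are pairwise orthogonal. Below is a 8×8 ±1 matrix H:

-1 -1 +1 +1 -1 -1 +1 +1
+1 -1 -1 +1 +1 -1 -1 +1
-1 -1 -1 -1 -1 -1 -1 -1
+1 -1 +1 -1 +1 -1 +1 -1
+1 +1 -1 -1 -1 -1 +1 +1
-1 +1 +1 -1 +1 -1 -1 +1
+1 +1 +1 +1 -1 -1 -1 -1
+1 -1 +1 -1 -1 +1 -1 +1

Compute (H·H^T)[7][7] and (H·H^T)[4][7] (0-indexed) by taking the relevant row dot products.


Row 4 of H: [1, 1, -1, -1, -1, -1, 1, 1].
Row 7 of H: [1, -1, 1, -1, -1, 1, -1, 1].
(H·H^T)[7][7] = Σ_j H[7][j]·H[7][j] = (1)² + (-1)² + (1)² + (-1)² + (-1)² + (1)² + (-1)² + (1)² = 1 + 1 + 1 + 1 + 1 + 1 + 1 + 1 = 8.
(H·H^T)[4][7] = Σ_j H[4][j]·H[7][j] = (1)·(1) + (1)·(-1) + (-1)·(1) + (-1)·(-1) + (-1)·(-1) + (-1)·(1) + (1)·(-1) + (1)·(1) = 1 + -1 + -1 + 1 + 1 + -1 + -1 + 1 = 0.
So rows 4 and 7 are orthogonal; the diagonal entry equals n = 8.

(7,7) entry = 8; (4,7) entry = 0.


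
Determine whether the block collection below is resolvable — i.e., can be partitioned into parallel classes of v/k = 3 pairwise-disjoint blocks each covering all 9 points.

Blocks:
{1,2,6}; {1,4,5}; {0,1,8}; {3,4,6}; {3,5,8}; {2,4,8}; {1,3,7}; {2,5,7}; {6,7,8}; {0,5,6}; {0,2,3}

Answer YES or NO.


v = 9, block size k = 3, number of blocks = 11.
For resolvability, blocks must partition into parallel classes of size v/k = 3.
Total blocks must therefore be a multiple of 3: 11 = 3·3 + 2 ⇒ not divisible ✗.
Resolvable? NO.

NO


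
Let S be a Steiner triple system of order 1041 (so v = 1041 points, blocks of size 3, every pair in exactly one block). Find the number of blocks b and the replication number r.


An STS(v) is a 2-(v, 3, 1) BIBD: block size k = 3, λ = 1.
Replication: r(k − 1) = λ(v − 1) ⇒ r·2 = 1041 − 1 = 1040 ⇒ r = 520.
Block count: b = v(v − 1)/6 = 1041·1040/6 = 1082640/6 = 180440.

r = 520, b = 180440.


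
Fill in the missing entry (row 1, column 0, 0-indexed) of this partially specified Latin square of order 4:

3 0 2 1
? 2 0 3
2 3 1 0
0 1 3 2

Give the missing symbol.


Row 1 contains symbols [0, 2, 3] — missing [1].
Column 0 contains symbols [0, 2, 3] — missing [1].
The missing symbol must appear in both missing sets; intersection = [1].
Therefore the hidden value is 1.

Missing value = 1.


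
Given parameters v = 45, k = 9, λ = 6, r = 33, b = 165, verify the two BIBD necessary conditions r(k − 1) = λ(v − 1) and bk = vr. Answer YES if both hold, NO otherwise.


Condition (i): r(k − 1) = 33·8 = 264; λ(v − 1) = 6·44 = 264. Match? YES.
Condition (ii): bk = 165·9 = 1485; vr = 45·33 = 1485. Match? YES.
Both conditions hold? YES.

YES


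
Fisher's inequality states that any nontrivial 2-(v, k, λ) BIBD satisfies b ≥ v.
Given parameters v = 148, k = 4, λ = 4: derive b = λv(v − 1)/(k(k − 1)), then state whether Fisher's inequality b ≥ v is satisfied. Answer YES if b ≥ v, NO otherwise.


r = λ(v − 1)/(k − 1) = 4·147/3 = 196.
b = vr/k = 148·196/4 = 7252.
Fisher's inequality: b ≥ v ⇔ 7252 ≥ 148? YES.

YES


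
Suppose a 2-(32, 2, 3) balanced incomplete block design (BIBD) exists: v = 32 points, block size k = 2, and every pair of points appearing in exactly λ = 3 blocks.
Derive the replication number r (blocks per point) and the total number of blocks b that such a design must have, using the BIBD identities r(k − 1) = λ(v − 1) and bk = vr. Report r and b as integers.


Any 2-(v, k, λ) BIBD satisfies two necessary conditions:
  (i)  Each point sits in r blocks, and counting incidences through any fixed point gives r(k − 1) = λ(v − 1), so r = λ(v − 1)/(k − 1).
  (ii) Total incidences bk = vr, so b = vr/k.
Step 1: r = λ(v − 1)/(k − 1) = 3·(32 − 1)/(2 − 1) = 3·31/1 = 93/1 = 93.
Step 2: b = vr/k = 32·93/2 = 2976/2 = 1488.
Check integrality: r = 93 ∈ Z ✓, b = 1488 ∈ Z ✓.
(These identities are necessary conditions: they determine r and b for any design with these parameters, but do not by themselves prove that one exists.)

r = 93, b = 1488.


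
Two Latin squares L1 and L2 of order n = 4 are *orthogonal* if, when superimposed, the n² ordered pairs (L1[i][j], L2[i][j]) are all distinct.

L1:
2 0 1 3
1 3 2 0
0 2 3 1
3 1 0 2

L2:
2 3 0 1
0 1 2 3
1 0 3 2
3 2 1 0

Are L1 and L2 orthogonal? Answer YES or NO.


Form the n² = 16 superimposed pairs (L1[i][j], L2[i][j]), row by row (rows and columns indexed from 0):
row 0: (2,2) (0,3) (1,0) (3,1)
row 1: (1,0) (3,1) (2,2) (0,3)
row 2: (0,1) (2,0) (3,3) (1,2)
row 3: (3,3) (1,2) (0,1) (2,0)
Orthogonality requires all 16 pairs distinct.
But the pair (1,0) repeats: cell (0,2) has L1 = 1, L2 = 0, and cell (1,0) has L1 = 1, L2 = 0.
A repeated pair means some other pair never occurs (only 8 distinct pairs out of 16), so the squares are not orthogonal.
Conclusion: NO.

NO


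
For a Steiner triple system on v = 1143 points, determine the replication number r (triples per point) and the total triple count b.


An STS(v) is a 2-(v, 3, 1) BIBD: block size k = 3, λ = 1.
Replication: r(k − 1) = λ(v − 1) ⇒ r·2 = 1143 − 1 = 1142 ⇒ r = 571.
Block count: b = v(v − 1)/6 = 1143·1142/6 = 1305306/6 = 217551.
(Check via bk = vr: 217551·3 = 652653 = 1143·571 = 652653 ✓.)

r = 571, b = 217551.


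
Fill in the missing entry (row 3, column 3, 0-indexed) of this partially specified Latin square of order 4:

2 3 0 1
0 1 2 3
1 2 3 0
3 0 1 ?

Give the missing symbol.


Row 3 contains symbols [0, 1, 3] — missing [2].
Column 3 contains symbols [0, 1, 3] — missing [2].
The missing symbol must appear in both missing sets; intersection = [2].
Therefore the hidden value is 2.

Missing value = 2.


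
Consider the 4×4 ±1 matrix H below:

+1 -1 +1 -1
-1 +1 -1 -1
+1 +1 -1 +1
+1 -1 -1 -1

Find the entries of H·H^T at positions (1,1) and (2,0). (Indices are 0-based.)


Row 0 of H: [1, -1, 1, -1].
Row 1 of H: [-1, 1, -1, -1].
Row 2 of H: [1, 1, -1, 1].
(H·H^T)[1][1] = Σ_j H[1][j]·H[1][j] = (-1)² + (1)² + (-1)² + (-1)² = 1 + 1 + 1 + 1 = 4.
(H·H^T)[2][0] = Σ_j H[2][j]·H[0][j] = (1)·(1) + (1)·(-1) + (-1)·(1) + (1)·(-1) = 1 + -1 + -1 + -1 = -2.
Rows 2 and 0 are not orthogonal (dot product = -2 ≠ 0), so H is not a Hadamard matrix.

(1,1) entry = 4; (2,0) entry = -2.


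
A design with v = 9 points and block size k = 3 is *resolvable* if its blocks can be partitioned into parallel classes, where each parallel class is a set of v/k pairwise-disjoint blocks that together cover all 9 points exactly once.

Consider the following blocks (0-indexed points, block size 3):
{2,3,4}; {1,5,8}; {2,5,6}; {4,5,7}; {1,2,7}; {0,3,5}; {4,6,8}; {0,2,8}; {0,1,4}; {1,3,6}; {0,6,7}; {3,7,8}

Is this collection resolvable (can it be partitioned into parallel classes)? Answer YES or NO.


v = 9, block size k = 3, number of blocks = 12.
For resolvability, blocks must partition into parallel classes of size v/k = 3.
Total blocks must therefore be a multiple of 3: 12 = 3·4 + 0 ⇒ divisible ✓.
Greedy packing gives 4 candidate class(es). Each should be a full parallel class (size 3, covers all 9 points).
  Class 1 (3 blocks): {2,3,4}; {1,5,8}; {0,6,7}. Points covered: [0, 1, 2, 3, 4, 5, 6, 7, 8].
  Class 2 (3 blocks): {2,5,6}; {0,1,4}; {3,7,8}. Points covered: [0, 1, 2, 3, 4, 5, 6, 7, 8].
  Class 3 (3 blocks): {4,5,7}; {0,2,8}; {1,3,6}. Points covered: [0, 1, 2, 3, 4, 5, 6, 7, 8].
  Class 4 (3 blocks): {1,2,7}; {0,3,5}; {4,6,8}. Points covered: [0, 1, 2, 3, 4, 5, 6, 7, 8].
All classes full (size 3)? YES. All classes cover every point? YES.
Resolvable? YES.

YES


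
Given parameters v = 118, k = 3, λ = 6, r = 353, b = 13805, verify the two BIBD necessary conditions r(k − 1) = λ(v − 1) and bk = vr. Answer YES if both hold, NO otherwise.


Condition (i): r(k − 1) = 353·2 = 706; λ(v − 1) = 6·117 = 702. Match? NO.
Condition (ii): bk = 13805·3 = 41415; vr = 118·353 = 41654. Match? NO.
Both conditions hold? NO.

NO


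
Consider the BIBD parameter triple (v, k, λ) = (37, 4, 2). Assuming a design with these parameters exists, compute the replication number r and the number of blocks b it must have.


Any 2-(v, k, λ) BIBD satisfies two necessary conditions:
  (i)  Each point sits in r blocks, and counting incidences through any fixed point gives r(k − 1) = λ(v − 1), so r = λ(v − 1)/(k − 1).
  (ii) Total incidences bk = vr, so b = vr/k.
Step 1: r = λ(v − 1)/(k − 1) = 2·(37 − 1)/(4 − 1) = 2·36/3 = 72/3 = 24.
Step 2: b = vr/k = 37·24/4 = 888/4 = 222.
Check integrality: r = 24 ∈ Z ✓, b = 222 ∈ Z ✓.
(These identities are necessary conditions: they determine r and b for any design with these parameters, but do not by themselves prove that one exists.)

r = 24, b = 222.


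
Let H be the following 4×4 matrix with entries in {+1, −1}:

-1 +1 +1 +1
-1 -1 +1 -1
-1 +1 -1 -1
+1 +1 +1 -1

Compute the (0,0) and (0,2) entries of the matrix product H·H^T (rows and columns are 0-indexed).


Row 0 of H: [-1, 1, 1, 1].
Row 2 of H: [-1, 1, -1, -1].
(H·H^T)[0][0] = Σ_j H[0][j]·H[0][j] = (-1)² + (1)² + (1)² + (1)² = 1 + 1 + 1 + 1 = 4.
(H·H^T)[0][2] = Σ_j H[0][j]·H[2][j] = (-1)·(-1) + (1)·(1) + (1)·(-1) + (1)·(-1) = 1 + 1 + -1 + -1 = 0.
So rows 0 and 2 are orthogonal; the diagonal entry equals n = 4.

(0,0) entry = 4; (0,2) entry = 0.


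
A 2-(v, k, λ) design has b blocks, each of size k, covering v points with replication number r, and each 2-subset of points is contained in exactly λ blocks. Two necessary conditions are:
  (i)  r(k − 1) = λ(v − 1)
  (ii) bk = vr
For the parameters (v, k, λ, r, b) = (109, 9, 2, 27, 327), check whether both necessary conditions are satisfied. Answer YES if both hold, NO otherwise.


Condition (i): r(k − 1) = 27·8 = 216; λ(v − 1) = 2·108 = 216. Match? YES.
Condition (ii): bk = 327·9 = 2943; vr = 109·27 = 2943. Match? YES.
Both conditions hold? YES.

YES


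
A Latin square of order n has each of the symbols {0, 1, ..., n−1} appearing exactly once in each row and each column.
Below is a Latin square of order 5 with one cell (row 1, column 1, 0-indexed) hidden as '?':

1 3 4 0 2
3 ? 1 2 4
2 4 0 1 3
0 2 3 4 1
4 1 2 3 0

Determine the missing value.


Row 1 contains symbols [1, 2, 3, 4] — missing [0].
Column 1 contains symbols [1, 2, 3, 4] — missing [0].
The missing symbol must appear in both missing sets; intersection = [0].
Therefore the hidden value is 0.

Missing value = 0.


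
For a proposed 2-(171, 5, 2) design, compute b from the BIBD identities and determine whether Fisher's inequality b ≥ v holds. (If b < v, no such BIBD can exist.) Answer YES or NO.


b = λv(v − 1)/(k(k − 1)) = 2·171·170/(5·4) = 58140/20 = 2907.
Compare with v = 171: b ≥ v, so Fisher's inequality holds.

YES


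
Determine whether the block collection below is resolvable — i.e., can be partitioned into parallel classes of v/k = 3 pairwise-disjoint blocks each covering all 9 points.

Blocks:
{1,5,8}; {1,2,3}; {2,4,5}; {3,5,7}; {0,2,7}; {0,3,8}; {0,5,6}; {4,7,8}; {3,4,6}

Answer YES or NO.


v = 9, block size k = 3, number of blocks = 9.
For resolvability, blocks must partition into parallel classes of size v/k = 3.
Total blocks must therefore be a multiple of 3: 9 = 3·3 + 0 ⇒ divisible ✓.
Consider block {2,4,5}. The only other block(s) in the collection disjoint from it are {0,3,8} — just 1 block(s). Any parallel class containing {2,4,5} would need 2 other blocks each disjoint from it, so no parallel class of size 3 can contain {2,4,5}.
Since every block must belong to some parallel class in a resolution, the collection cannot be partitioned into parallel classes.
Resolvable? NO.

NO


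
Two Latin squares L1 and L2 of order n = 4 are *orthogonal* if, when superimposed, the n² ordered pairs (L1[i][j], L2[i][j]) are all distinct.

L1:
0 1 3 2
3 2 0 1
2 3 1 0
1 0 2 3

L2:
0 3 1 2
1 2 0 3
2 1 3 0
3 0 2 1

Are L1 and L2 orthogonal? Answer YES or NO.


Form the n² = 16 superimposed pairs (L1[i][j], L2[i][j]), row by row (rows and columns indexed from 0):
row 0: (0,0) (1,3) (3,1) (2,2)
row 1: (3,1) (2,2) (0,0) (1,3)
row 2: (2,2) (3,1) (1,3) (0,0)
row 3: (1,3) (0,0) (2,2) (3,1)
Orthogonality requires all 16 pairs distinct.
But the pair (3,1) repeats: cell (0,2) has L1 = 3, L2 = 1, and cell (1,0) has L1 = 3, L2 = 1.
A repeated pair means some other pair never occurs (only 4 distinct pairs out of 16), so the squares are not orthogonal.
Conclusion: NO.

NO


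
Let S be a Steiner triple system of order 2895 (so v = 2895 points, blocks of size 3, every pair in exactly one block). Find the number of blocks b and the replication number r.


An STS(v) is a 2-(v, 3, 1) BIBD: block size k = 3, λ = 1.
Replication: r(k − 1) = λ(v − 1) ⇒ r·2 = 2895 − 1 = 2894 ⇒ r = 1447.
Block count: b = v(v − 1)/6 = 2895·2894/6 = 8378130/6 = 1396355.
(Check via bk = vr: 1396355·3 = 4189065 = 2895·1447 = 4189065 ✓.)

r = 1447, b = 1396355.


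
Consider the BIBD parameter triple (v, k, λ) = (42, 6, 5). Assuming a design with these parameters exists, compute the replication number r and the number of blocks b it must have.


Any 2-(v, k, λ) BIBD satisfies two necessary conditions:
  (i)  Each point sits in r blocks, and counting incidences through any fixed point gives r(k − 1) = λ(v − 1), so r = λ(v − 1)/(k − 1).
  (ii) Total incidences bk = vr, so b = vr/k.
Step 1: r = λ(v − 1)/(k − 1) = 5·(42 − 1)/(6 − 1) = 5·41/5 = 205/5 = 41.
Step 2: b = vr/k = 42·41/6 = 1722/6 = 287.
Check integrality: r = 41 ∈ Z ✓, b = 287 ∈ Z ✓.
(These identities are necessary conditions: they determine r and b for any design with these parameters, but do not by themselves prove that one exists.)

r = 41, b = 287.


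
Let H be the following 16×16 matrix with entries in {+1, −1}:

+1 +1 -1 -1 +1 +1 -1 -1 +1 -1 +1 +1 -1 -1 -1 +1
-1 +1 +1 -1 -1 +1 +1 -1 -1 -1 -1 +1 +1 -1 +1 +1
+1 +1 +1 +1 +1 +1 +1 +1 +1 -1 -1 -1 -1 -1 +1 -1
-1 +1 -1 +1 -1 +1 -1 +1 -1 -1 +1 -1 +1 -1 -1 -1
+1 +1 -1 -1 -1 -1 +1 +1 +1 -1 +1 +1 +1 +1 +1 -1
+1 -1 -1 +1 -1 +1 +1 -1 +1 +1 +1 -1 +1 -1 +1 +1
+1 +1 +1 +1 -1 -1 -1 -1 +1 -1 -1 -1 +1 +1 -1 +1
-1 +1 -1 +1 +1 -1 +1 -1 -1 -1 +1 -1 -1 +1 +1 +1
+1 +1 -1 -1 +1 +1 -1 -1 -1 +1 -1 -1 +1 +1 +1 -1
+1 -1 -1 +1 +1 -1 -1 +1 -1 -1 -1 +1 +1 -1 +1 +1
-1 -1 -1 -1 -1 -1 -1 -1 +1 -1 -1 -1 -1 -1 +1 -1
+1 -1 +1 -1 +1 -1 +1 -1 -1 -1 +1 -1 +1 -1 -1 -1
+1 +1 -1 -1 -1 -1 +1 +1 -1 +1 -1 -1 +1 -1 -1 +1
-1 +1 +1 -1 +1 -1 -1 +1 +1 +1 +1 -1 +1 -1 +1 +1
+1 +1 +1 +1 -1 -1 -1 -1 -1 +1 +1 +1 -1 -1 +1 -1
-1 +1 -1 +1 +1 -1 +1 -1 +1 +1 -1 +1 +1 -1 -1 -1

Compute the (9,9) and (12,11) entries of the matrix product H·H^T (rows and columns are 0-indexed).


Row 9 of H: [1, -1, -1, 1, 1, -1, -1, 1, -1, -1, -1, 1, 1, -1, 1, 1].
Row 11 of H: [1, -1, 1, -1, 1, -1, 1, -1, -1, -1, 1, -1, 1, -1, -1, -1].
Row 12 of H: [1, 1, -1, -1, -1, -1, 1, 1, -1, 1, -1, -1, 1, -1, -1, 1].
(H·H^T)[9][9] = Σ_j H[9][j]·H[9][j] = (1)² + (-1)² + (-1)² + (1)² + (1)² + (-1)² + (-1)² + (1)² + (-1)² + (-1)² + (-1)² + (1)² + (1)² + (-1)² + (1)² + (1)² = 1 + 1 + 1 + 1 + 1 + 1 + 1 + 1 + 1 + 1 + 1 + 1 + 1 + 1 + 1 + 1 = 16.
(H·H^T)[12][11] = Σ_j H[12][j]·H[11][j] = (1)·(1) + (1)·(-1) + (-1)·(1) + (-1)·(-1) + (-1)·(1) + (-1)·(-1) + (1)·(1) + (1)·(-1) + (-1)·(-1) + (1)·(-1) + (-1)·(1) + (-1)·(-1) + (1)·(1) + (-1)·(-1) + (-1)·(-1) + (1)·(-1) = 1 + -1 + -1 + 1 + -1 + 1 + 1 + -1 + 1 + -1 + -1 + 1 + 1 + 1 + 1 + -1 = 2.
Rows 12 and 11 are not orthogonal (dot product = 2 ≠ 0), so H is not a Hadamard matrix.

(9,9) entry = 16; (12,11) entry = 2.


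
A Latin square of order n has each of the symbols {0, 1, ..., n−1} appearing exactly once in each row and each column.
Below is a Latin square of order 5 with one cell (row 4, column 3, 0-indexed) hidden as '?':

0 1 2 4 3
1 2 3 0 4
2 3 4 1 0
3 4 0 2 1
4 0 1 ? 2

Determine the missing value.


Row 4 contains symbols [0, 1, 2, 4] — missing [3].
Column 3 contains symbols [0, 1, 2, 4] — missing [3].
The missing symbol must appear in both missing sets; intersection = [3].
Therefore the hidden value is 3.

Missing value = 3.


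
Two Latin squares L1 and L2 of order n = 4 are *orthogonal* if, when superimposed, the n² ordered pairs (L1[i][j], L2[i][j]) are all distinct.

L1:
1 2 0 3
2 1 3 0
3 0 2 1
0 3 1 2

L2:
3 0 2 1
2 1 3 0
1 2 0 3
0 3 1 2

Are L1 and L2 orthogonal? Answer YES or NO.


Form the n² = 16 superimposed pairs (L1[i][j], L2[i][j]), row by row (rows and columns indexed from 0):
row 0: (1,3) (2,0) (0,2) (3,1)
row 1: (2,2) (1,1) (3,3) (0,0)
row 2: (3,1) (0,2) (2,0) (1,3)
row 3: (0,0) (3,3) (1,1) (2,2)
Orthogonality requires all 16 pairs distinct.
But the pair (3,1) repeats: cell (0,3) has L1 = 3, L2 = 1, and cell (2,0) has L1 = 3, L2 = 1.
A repeated pair means some other pair never occurs (only 8 distinct pairs out of 16), so the squares are not orthogonal.
Conclusion: NO.

NO


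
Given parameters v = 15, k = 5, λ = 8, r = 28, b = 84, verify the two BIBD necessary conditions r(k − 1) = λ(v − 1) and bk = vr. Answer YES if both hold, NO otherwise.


Condition (i): r(k − 1) = 28·4 = 112; λ(v − 1) = 8·14 = 112. Match? YES.
Condition (ii): bk = 84·5 = 420; vr = 15·28 = 420. Match? YES.
Both conditions hold? YES.

YES


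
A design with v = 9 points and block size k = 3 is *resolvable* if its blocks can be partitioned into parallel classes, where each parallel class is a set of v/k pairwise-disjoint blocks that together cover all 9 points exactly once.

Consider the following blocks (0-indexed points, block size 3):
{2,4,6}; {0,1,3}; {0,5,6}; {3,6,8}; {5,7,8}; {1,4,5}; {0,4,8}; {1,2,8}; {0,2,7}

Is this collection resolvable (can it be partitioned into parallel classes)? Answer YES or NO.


v = 9, block size k = 3, number of blocks = 9.
For resolvability, blocks must partition into parallel classes of size v/k = 3.
Total blocks must therefore be a multiple of 3: 9 = 3·3 + 0 ⇒ divisible ✓.
Consider block {0,5,6}. The only other block(s) in the collection disjoint from it are {1,2,8} — just 1 block(s). Any parallel class containing {0,5,6} would need 2 other blocks each disjoint from it, so no parallel class of size 3 can contain {0,5,6}.
Since every block must belong to some parallel class in a resolution, the collection cannot be partitioned into parallel classes.
Resolvable? NO.

NO


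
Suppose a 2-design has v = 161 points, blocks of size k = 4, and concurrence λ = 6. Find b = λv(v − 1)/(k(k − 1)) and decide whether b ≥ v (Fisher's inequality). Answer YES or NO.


r = λ(v − 1)/(k − 1) = 6·160/3 = 320.
b = vr/k = 161·320/4 = 12880.
Fisher's inequality: b ≥ v ⇔ 12880 ≥ 161? YES.

YES


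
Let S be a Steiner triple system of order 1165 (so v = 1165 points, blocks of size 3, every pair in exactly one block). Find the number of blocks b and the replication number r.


An STS(v) is a 2-(v, 3, 1) BIBD: block size k = 3, λ = 1.
Replication: r(k − 1) = λ(v − 1) ⇒ r·2 = 1165 − 1 = 1164 ⇒ r = 582.
Block count: b = v(v − 1)/6 = 1165·1164/6 = 1356060/6 = 226010.

r = 582, b = 226010.


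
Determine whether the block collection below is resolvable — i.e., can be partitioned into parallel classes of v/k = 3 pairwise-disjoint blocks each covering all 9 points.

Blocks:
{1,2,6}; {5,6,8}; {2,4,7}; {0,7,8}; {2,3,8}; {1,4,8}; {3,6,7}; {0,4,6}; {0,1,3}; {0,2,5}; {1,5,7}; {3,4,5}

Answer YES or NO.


v = 9, block size k = 3, number of blocks = 12.
For resolvability, blocks must partition into parallel classes of size v/k = 3.
Total blocks must therefore be a multiple of 3: 12 = 3·4 + 0 ⇒ divisible ✓.
Greedy packing gives 4 candidate class(es). Each should be a full parallel class (size 3, covers all 9 points).
  Class 1 (3 blocks): {1,2,6}; {0,7,8}; {3,4,5}. Points covered: [0, 1, 2, 3, 4, 5, 6, 7, 8].
  Class 2 (3 blocks): {5,6,8}; {2,4,7}; {0,1,3}. Points covered: [0, 1, 2, 3, 4, 5, 6, 7, 8].
  Class 3 (3 blocks): {2,3,8}; {0,4,6}; {1,5,7}. Points covered: [0, 1, 2, 3, 4, 5, 6, 7, 8].
  Class 4 (3 blocks): {1,4,8}; {3,6,7}; {0,2,5}. Points covered: [0, 1, 2, 3, 4, 5, 6, 7, 8].
All classes full (size 3)? YES. All classes cover every point? YES.
Resolvable? YES.

YES


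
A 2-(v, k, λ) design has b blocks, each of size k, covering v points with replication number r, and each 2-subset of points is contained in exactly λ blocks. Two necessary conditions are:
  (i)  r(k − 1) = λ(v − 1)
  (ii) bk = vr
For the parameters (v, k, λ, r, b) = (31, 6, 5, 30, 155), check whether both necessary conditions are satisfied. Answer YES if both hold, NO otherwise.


Condition (i): r(k − 1) = 30·5 = 150; λ(v − 1) = 5·30 = 150. Match? YES.
Condition (ii): bk = 155·6 = 930; vr = 31·30 = 930. Match? YES.
Both conditions hold? YES.

YES


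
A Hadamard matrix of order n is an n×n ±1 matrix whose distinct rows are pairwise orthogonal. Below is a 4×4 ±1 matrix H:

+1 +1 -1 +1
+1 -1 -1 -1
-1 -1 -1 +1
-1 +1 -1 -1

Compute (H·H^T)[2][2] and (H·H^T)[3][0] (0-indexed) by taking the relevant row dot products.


Row 0 of H: [1, 1, -1, 1].
Row 2 of H: [-1, -1, -1, 1].
Row 3 of H: [-1, 1, -1, -1].
(H·H^T)[2][2] = Σ_j H[2][j]·H[2][j] = (-1)² + (-1)² + (-1)² + (1)² = 1 + 1 + 1 + 1 = 4.
(H·H^T)[3][0] = Σ_j H[3][j]·H[0][j] = (-1)·(1) + (1)·(1) + (-1)·(-1) + (-1)·(1) = -1 + 1 + 1 + -1 = 0.
So rows 3 and 0 are orthogonal; the diagonal entry equals n = 4.

(2,2) entry = 4; (3,0) entry = 0.


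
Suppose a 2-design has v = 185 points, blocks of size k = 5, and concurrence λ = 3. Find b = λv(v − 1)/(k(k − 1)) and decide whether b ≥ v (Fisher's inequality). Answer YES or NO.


b = λv(v − 1)/(k(k − 1)) = 3·185·184/(5·4) = 102120/20 = 5106.
Compare with v = 185: b ≥ v, so Fisher's inequality holds.

YES


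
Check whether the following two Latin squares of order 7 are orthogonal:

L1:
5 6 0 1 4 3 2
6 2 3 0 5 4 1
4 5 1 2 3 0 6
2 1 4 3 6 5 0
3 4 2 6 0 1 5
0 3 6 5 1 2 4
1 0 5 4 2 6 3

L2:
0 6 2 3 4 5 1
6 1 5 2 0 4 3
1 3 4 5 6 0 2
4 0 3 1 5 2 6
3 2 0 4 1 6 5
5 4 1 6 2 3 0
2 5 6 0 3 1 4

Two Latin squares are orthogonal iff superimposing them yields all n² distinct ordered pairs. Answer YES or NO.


Form the n² = 49 superimposed pairs (L1[i][j], L2[i][j]), row by row (rows and columns indexed from 0):
row 0: (5,0) (6,6) (0,2) (1,3) (4,4) (3,5) (2,1)
row 1: (6,6) (2,1) (3,5) (0,2) (5,0) (4,4) (1,3)
row 2: (4,1) (5,3) (1,4) (2,5) (3,6) (0,0) (6,2)
row 3: (2,4) (1,0) (4,3) (3,1) (6,5) (5,2) (0,6)
row 4: (3,3) (4,2) (2,0) (6,4) (0,1) (1,6) (5,5)
row 5: (0,5) (3,4) (6,1) (5,6) (1,2) (2,3) (4,0)
row 6: (1,2) (0,5) (5,6) (4,0) (2,3) (6,1) (3,4)
Orthogonality requires all 49 pairs distinct.
But the pair (6,6) repeats: cell (0,1) has L1 = 6, L2 = 6, and cell (1,0) has L1 = 6, L2 = 6.
A repeated pair means some other pair never occurs (only 35 distinct pairs out of 49), so the squares are not orthogonal.
Conclusion: NO.

NO
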